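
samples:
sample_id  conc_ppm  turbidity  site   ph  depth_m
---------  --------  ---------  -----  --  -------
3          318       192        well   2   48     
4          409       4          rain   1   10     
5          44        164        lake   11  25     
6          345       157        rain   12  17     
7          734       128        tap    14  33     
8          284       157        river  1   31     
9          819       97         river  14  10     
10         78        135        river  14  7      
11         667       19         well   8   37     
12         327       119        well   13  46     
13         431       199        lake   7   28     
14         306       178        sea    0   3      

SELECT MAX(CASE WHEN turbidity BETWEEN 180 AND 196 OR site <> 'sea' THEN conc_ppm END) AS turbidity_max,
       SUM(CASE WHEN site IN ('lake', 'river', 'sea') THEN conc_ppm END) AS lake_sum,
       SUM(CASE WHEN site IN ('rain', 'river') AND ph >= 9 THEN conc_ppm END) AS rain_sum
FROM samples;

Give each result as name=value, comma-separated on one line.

turbidity_max=819, lake_sum=1962, rain_sum=1242

[turbidity_max: turbidity BETWEEN 180 AND 196 OR site <> 'sea']
sample_id=3: ✓ → 318
sample_id=4: ✓ → 409
sample_id=5: ✓ → 44
sample_id=6: ✓ → 345
sample_id=7: ✓ → 734
sample_id=8: ✓ → 284
sample_id=9: ✓ → 819
sample_id=10: ✓ → 78
sample_id=11: ✓ → 667
sample_id=12: ✓ → 327
sample_id=13: ✓ → 431
sample_id=14: ✗
turbidity_max = MAX(318, 409, 44, 345, 734, 284, 819, 78, 667, 327, 431) = 819
—
[lake_sum: site IN ('lake', 'river', 'sea')]
sample_id=3: ✗
sample_id=4: ✗
sample_id=5: ✓ → 44
sample_id=6: ✗
sample_id=7: ✗
sample_id=8: ✓ → 284
sample_id=9: ✓ → 819
sample_id=10: ✓ → 78
sample_id=11: ✗
sample_id=12: ✗
sample_id=13: ✓ → 431
sample_id=14: ✓ → 306
lake_sum = 44 + 284 + 819 + 78 + 431 + 306 = 1962
—
[rain_sum: site IN ('rain', 'river') AND ph >= 9]
sample_id=3: ✗
sample_id=4: ✗
sample_id=5: ✗
sample_id=6: ✓ → 345
sample_id=7: ✗
sample_id=8: ✗
sample_id=9: ✓ → 819
sample_id=10: ✓ → 78
sample_id=11: ✗
sample_id=12: ✗
sample_id=13: ✗
sample_id=14: ✗
rain_sum = 345 + 819 + 78 = 1242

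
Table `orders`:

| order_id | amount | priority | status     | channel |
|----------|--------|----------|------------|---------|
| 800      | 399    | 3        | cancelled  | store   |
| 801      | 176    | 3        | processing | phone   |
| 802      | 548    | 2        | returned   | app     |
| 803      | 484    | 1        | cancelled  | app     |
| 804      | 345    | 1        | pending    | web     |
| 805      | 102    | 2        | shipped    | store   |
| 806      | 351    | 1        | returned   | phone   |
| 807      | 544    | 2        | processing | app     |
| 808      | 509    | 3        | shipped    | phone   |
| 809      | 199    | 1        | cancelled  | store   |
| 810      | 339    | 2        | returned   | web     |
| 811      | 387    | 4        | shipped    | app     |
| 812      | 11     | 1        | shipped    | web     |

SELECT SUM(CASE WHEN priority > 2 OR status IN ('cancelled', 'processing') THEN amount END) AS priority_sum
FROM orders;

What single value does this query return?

2698

order_id=800: ✓ → 399
order_id=801: ✓ → 176
order_id=802: ✗
order_id=803: ✓ → 484
order_id=804: ✗
order_id=805: ✗
order_id=806: ✗
order_id=807: ✓ → 544
order_id=808: ✓ → 509
order_id=809: ✓ → 199
order_id=810: ✗
order_id=811: ✓ → 387
order_id=812: ✗
priority_sum = 399 + 176 + 484 + 544 + 509 + 199 + 387 = 2698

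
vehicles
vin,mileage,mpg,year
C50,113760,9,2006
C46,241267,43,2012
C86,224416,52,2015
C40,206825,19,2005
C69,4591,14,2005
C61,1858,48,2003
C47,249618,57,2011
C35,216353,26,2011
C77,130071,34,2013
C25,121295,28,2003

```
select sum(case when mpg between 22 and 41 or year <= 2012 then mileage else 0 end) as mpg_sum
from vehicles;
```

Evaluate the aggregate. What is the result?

1285638

vin=C50: ✓ → 113760
vin=C46: ✓ → 241267
vin=C86: ✗
vin=C40: ✓ → 206825
vin=C69: ✓ → 4591
vin=C61: ✓ → 1858
vin=C47: ✓ → 249618
vin=C35: ✓ → 216353
vin=C77: ✓ → 130071
vin=C25: ✓ → 121295
mpg_sum = 113760 + 241267 + 206825 + 4591 + 1858 + 249618 + 216353 + 130071 + 121295 = 1285638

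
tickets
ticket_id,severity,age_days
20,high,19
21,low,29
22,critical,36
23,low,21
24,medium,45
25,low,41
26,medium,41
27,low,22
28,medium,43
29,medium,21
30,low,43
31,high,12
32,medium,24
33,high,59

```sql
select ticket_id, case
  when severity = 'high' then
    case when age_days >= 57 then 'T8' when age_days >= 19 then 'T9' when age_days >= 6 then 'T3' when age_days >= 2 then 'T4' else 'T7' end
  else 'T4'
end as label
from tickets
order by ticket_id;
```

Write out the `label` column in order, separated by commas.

ticket_id=20: severity='high' → inner[age_days >= 19] → T9
ticket_id=21: severity='low' → outer ELSE → T4
ticket_id=22: severity='critical' → outer ELSE → T4
ticket_id=23: severity='low' → outer ELSE → T4
ticket_id=24: severity='medium' → outer ELSE → T4
ticket_id=25: severity='low' → outer ELSE → T4
ticket_id=26: severity='medium' → outer ELSE → T4
ticket_id=27: severity='low' → outer ELSE → T4
ticket_id=28: severity='medium' → outer ELSE → T4
ticket_id=29: severity='medium' → outer ELSE → T4
ticket_id=30: severity='low' → outer ELSE → T4
ticket_id=31: severity='high' → inner[age_days >= 6] → T3
ticket_id=32: severity='medium' → outer ELSE → T4
ticket_id=33: severity='high' → inner[age_days >= 57] → T8

T9, T4, T4, T4, T4, T4, T4, T4, T4, T4, T4, T3, T4, T8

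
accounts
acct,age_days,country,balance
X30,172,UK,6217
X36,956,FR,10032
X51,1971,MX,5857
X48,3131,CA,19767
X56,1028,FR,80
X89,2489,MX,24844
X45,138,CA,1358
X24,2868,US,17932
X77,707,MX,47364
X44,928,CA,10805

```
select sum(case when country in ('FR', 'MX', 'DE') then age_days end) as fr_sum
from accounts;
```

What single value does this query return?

7151

acct=X30: ✗
acct=X36: ✓ → 956
acct=X51: ✓ → 1971
acct=X48: ✗
acct=X56: ✓ → 1028
acct=X89: ✓ → 2489
acct=X45: ✗
acct=X24: ✗
acct=X77: ✓ → 707
acct=X44: ✗
fr_sum = 956 + 1971 + 1028 + 2489 + 707 = 7151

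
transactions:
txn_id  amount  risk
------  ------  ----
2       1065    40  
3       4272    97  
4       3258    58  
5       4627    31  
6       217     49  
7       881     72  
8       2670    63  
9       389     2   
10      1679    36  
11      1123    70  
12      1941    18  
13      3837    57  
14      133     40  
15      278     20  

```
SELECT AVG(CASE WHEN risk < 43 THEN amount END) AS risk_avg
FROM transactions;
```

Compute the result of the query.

1444.5714285714

txn_id=2: ✓ → 1065
txn_id=3: ✗
txn_id=4: ✗
txn_id=5: ✓ → 4627
txn_id=6: ✗
txn_id=7: ✗
txn_id=8: ✗
txn_id=9: ✓ → 389
txn_id=10: ✓ → 1679
txn_id=11: ✗
txn_id=12: ✓ → 1941
txn_id=13: ✗
txn_id=14: ✓ → 133
txn_id=15: ✓ → 278
risk_avg = (1065 + 4627 + 389 + 1679 + 1941 + 133 + 278) / 7 = 1444.5714285714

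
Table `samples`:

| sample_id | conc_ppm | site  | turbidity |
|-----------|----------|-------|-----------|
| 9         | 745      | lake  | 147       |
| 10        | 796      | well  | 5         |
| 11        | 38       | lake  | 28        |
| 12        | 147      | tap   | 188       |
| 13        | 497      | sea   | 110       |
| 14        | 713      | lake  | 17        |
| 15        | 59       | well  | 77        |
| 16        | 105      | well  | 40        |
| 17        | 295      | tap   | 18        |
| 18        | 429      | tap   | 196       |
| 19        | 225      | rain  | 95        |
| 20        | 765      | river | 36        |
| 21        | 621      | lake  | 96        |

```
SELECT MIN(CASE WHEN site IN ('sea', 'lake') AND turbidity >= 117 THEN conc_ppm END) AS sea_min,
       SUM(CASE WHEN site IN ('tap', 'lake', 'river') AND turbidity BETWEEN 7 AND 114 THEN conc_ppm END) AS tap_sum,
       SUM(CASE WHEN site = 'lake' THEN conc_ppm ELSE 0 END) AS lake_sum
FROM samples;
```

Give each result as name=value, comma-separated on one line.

[sea_min: site IN ('sea', 'lake') AND turbidity >= 117]
sample_id=9: ✓ → 745
sample_id=10: ✗
sample_id=11: ✗
sample_id=12: ✗
sample_id=13: ✗
sample_id=14: ✗
sample_id=15: ✗
sample_id=16: ✗
sample_id=17: ✗
sample_id=18: ✗
sample_id=19: ✗
sample_id=20: ✗
sample_id=21: ✗
sea_min = MIN(745) = 745
—
[tap_sum: site IN ('tap', 'lake', 'river') AND turbidity BETWEEN 7 AND 114]
sample_id=9: ✗
sample_id=10: ✗
sample_id=11: ✓ → 38
sample_id=12: ✗
sample_id=13: ✗
sample_id=14: ✓ → 713
sample_id=15: ✗
sample_id=16: ✗
sample_id=17: ✓ → 295
sample_id=18: ✗
sample_id=19: ✗
sample_id=20: ✓ → 765
sample_id=21: ✓ → 621
tap_sum = 38 + 713 + 295 + 765 + 621 = 2432
—
[lake_sum: site = 'lake']
sample_id=9: ✓ → 745
sample_id=10: ✗
sample_id=11: ✓ → 38
sample_id=12: ✗
sample_id=13: ✗
sample_id=14: ✓ → 713
sample_id=15: ✗
sample_id=16: ✗
sample_id=17: ✗
sample_id=18: ✗
sample_id=19: ✗
sample_id=20: ✗
sample_id=21: ✓ → 621
lake_sum = 745 + 38 + 713 + 621 = 2117

sea_min=745, tap_sum=2432, lake_sum=2117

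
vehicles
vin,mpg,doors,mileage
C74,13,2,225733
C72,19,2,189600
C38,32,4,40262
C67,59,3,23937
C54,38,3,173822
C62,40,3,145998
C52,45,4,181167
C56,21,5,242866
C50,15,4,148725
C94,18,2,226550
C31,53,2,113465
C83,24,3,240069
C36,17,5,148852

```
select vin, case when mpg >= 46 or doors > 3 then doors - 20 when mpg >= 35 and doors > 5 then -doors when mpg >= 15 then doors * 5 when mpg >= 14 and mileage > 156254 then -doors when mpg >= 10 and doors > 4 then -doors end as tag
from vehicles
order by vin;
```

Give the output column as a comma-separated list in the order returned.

-18, -15, -16, -16, -16, 15, -15, 15, -17, 10, NULL, 15, 10

vin=C31: mpg >= 46 or doors > 3 → -18
vin=C36: mpg >= 46 or doors > 3 → -15
vin=C38: mpg >= 46 or doors > 3 → -16
vin=C50: mpg >= 46 or doors > 3 → -16
vin=C52: mpg >= 46 or doors > 3 → -16
vin=C54: mpg >= 15 → 15
vin=C56: mpg >= 46 or doors > 3 → -15
vin=C62: mpg >= 15 → 15
vin=C67: mpg >= 46 or doors > 3 → -17
vin=C72: mpg >= 15 → 10
vin=C74: (no match → NULL) → NULL
vin=C83: mpg >= 15 → 15
vin=C94: mpg >= 15 → 10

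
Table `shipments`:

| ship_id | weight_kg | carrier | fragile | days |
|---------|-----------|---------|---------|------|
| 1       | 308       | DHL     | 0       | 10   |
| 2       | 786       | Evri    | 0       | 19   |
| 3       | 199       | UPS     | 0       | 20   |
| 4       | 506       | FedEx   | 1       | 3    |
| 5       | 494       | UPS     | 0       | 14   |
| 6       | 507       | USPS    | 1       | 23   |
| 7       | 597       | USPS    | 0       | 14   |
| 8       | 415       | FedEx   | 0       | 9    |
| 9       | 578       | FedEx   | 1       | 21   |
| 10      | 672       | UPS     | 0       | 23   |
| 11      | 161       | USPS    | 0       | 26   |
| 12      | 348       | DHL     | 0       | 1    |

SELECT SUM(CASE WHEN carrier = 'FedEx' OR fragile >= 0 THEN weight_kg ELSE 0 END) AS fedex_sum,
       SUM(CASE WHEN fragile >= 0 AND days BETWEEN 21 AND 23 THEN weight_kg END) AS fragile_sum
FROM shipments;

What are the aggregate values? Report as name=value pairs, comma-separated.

fedex_sum=5571, fragile_sum=1757

[fedex_sum: carrier = 'FedEx' OR fragile >= 0]
ship_id=1: ✓ → 308
ship_id=2: ✓ → 786
ship_id=3: ✓ → 199
ship_id=4: ✓ → 506
ship_id=5: ✓ → 494
ship_id=6: ✓ → 507
ship_id=7: ✓ → 597
ship_id=8: ✓ → 415
ship_id=9: ✓ → 578
ship_id=10: ✓ → 672
ship_id=11: ✓ → 161
ship_id=12: ✓ → 348
fedex_sum = 308 + 786 + 199 + 506 + 494 + 507 + 597 + 415 + 578 + 672 + 161 + 348 = 5571
—
[fragile_sum: fragile >= 0 AND days BETWEEN 21 AND 23]
ship_id=1: ✗
ship_id=2: ✗
ship_id=3: ✗
ship_id=4: ✗
ship_id=5: ✗
ship_id=6: ✓ → 507
ship_id=7: ✗
ship_id=8: ✗
ship_id=9: ✓ → 578
ship_id=10: ✓ → 672
ship_id=11: ✗
ship_id=12: ✗
fragile_sum = 507 + 578 + 672 = 1757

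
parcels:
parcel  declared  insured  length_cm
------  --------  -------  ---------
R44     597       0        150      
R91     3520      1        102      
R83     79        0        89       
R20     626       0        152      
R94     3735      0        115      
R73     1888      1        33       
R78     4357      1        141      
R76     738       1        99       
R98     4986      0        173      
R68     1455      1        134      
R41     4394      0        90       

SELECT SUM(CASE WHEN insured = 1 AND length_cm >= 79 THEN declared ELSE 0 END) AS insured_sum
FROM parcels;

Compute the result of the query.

10070

parcel=R44: ✗
parcel=R91: ✓ → 3520
parcel=R83: ✗
parcel=R20: ✗
parcel=R94: ✗
parcel=R73: ✗
parcel=R78: ✓ → 4357
parcel=R76: ✓ → 738
parcel=R98: ✗
parcel=R68: ✓ → 1455
parcel=R41: ✗
insured_sum = 3520 + 4357 + 738 + 1455 = 10070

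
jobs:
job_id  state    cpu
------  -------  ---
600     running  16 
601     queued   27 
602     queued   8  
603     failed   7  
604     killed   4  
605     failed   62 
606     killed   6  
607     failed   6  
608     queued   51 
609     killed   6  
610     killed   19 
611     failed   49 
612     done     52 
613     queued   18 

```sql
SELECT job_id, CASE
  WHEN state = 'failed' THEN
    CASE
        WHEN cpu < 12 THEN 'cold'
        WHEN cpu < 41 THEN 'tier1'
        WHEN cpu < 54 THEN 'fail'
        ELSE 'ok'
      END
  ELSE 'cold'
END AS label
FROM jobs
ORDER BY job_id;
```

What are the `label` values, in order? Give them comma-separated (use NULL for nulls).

job_id=600: state='running' → outer ELSE → cold
job_id=601: state='queued' → outer ELSE → cold
job_id=602: state='queued' → outer ELSE → cold
job_id=603: state='failed' → inner[cpu < 12] → cold
job_id=604: state='killed' → outer ELSE → cold
job_id=605: state='failed' → inner[ELSE] → ok
job_id=606: state='killed' → outer ELSE → cold
job_id=607: state='failed' → inner[cpu < 12] → cold
job_id=608: state='queued' → outer ELSE → cold
job_id=609: state='killed' → outer ELSE → cold
job_id=610: state='killed' → outer ELSE → cold
job_id=611: state='failed' → inner[cpu < 54] → fail
job_id=612: state='done' → outer ELSE → cold
job_id=613: state='queued' → outer ELSE → cold

cold, cold, cold, cold, cold, ok, cold, cold, cold, cold, cold, fail, cold, cold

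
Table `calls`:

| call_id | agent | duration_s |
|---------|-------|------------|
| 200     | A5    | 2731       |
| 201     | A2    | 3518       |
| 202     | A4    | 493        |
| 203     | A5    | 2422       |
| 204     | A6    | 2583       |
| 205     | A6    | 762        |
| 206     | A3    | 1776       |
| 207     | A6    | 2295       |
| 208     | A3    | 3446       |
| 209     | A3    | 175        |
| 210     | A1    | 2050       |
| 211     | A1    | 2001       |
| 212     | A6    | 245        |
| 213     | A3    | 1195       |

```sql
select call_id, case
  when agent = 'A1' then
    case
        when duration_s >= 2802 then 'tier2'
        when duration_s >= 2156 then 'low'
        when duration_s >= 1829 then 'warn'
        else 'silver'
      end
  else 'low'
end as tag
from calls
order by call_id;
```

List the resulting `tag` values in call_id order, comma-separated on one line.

low, low, low, low, low, low, low, low, low, low, warn, warn, low, low

call_id=200: agent='A5' → outer ELSE → low
call_id=201: agent='A2' → outer ELSE → low
call_id=202: agent='A4' → outer ELSE → low
call_id=203: agent='A5' → outer ELSE → low
call_id=204: agent='A6' → outer ELSE → low
call_id=205: agent='A6' → outer ELSE → low
call_id=206: agent='A3' → outer ELSE → low
call_id=207: agent='A6' → outer ELSE → low
call_id=208: agent='A3' → outer ELSE → low
call_id=209: agent='A3' → outer ELSE → low
call_id=210: agent='A1' → inner[duration_s >= 1829] → warn
call_id=211: agent='A1' → inner[duration_s >= 1829] → warn
call_id=212: agent='A6' → outer ELSE → low
call_id=213: agent='A3' → outer ELSE → low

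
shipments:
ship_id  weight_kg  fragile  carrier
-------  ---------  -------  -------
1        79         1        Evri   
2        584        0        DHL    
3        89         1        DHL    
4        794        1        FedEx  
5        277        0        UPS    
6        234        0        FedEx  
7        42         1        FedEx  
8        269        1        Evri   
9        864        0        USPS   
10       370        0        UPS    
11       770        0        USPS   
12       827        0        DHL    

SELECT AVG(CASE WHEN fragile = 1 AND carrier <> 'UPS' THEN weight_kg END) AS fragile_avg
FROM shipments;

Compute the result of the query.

254.6

ship_id=1: ✓ → 79
ship_id=2: ✗
ship_id=3: ✓ → 89
ship_id=4: ✓ → 794
ship_id=5: ✗
ship_id=6: ✗
ship_id=7: ✓ → 42
ship_id=8: ✓ → 269
ship_id=9: ✗
ship_id=10: ✗
ship_id=11: ✗
ship_id=12: ✗
fragile_avg = (79 + 89 + 794 + 42 + 269) / 5 = 254.6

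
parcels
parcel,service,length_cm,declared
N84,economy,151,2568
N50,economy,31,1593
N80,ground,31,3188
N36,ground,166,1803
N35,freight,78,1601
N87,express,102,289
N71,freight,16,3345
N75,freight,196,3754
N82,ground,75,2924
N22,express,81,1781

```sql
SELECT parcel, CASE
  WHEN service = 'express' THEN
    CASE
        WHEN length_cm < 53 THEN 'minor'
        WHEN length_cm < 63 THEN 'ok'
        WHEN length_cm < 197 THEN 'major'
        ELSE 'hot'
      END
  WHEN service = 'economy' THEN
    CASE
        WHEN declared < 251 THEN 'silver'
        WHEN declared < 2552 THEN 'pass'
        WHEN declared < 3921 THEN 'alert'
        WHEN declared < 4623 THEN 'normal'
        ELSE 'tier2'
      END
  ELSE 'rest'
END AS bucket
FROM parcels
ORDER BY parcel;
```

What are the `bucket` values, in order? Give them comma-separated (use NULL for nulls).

parcel=N22: service='express' → inner[length_cm < 197] → major
parcel=N35: service='freight' → outer ELSE → rest
parcel=N36: service='ground' → outer ELSE → rest
parcel=N50: service='economy' → inner[declared < 2552] → pass
parcel=N71: service='freight' → outer ELSE → rest
parcel=N75: service='freight' → outer ELSE → rest
parcel=N80: service='ground' → outer ELSE → rest
parcel=N82: service='ground' → outer ELSE → rest
parcel=N84: service='economy' → inner[declared < 3921] → alert
parcel=N87: service='express' → inner[length_cm < 197] → major

major, rest, rest, pass, rest, rest, rest, rest, alert, major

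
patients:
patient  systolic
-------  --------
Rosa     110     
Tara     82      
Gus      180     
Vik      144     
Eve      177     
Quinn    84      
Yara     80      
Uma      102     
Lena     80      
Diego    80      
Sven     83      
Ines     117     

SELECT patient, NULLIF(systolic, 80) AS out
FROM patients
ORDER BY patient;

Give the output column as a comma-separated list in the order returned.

NULL, 177, 180, 117, NULL, 84, 110, 83, 82, 102, 144, NULL

patient=Diego: systolic=80 vs 80: equal → NULL
patient=Eve: systolic=177 vs 80: differ → 177
patient=Gus: systolic=180 vs 80: differ → 180
patient=Ines: systolic=117 vs 80: differ → 117
patient=Lena: systolic=80 vs 80: equal → NULL
patient=Quinn: systolic=84 vs 80: differ → 84
patient=Rosa: systolic=110 vs 80: differ → 110
patient=Sven: systolic=83 vs 80: differ → 83
patient=Tara: systolic=82 vs 80: differ → 82
patient=Uma: systolic=102 vs 80: differ → 102
patient=Vik: systolic=144 vs 80: differ → 144
patient=Yara: systolic=80 vs 80: equal → NULL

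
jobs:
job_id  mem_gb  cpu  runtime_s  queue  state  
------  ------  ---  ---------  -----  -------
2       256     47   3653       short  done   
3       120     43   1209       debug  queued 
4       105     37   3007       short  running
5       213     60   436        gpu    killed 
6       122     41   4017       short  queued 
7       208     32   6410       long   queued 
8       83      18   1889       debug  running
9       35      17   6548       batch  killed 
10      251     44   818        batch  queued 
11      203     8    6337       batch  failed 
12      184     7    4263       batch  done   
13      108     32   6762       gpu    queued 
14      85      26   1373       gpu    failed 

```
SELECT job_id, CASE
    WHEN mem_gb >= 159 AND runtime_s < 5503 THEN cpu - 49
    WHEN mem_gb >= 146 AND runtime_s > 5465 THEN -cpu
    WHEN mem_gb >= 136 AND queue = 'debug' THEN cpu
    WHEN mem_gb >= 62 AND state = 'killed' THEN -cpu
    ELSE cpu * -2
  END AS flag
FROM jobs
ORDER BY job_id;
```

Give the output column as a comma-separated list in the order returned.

job_id=2: mem_gb >= 159 AND runtime_s < 5503 → -2
job_id=3: ELSE → -86
job_id=4: ELSE → -74
job_id=5: mem_gb >= 159 AND runtime_s < 5503 → 11
job_id=6: ELSE → -82
job_id=7: mem_gb >= 146 AND runtime_s > 5465 → -32
job_id=8: ELSE → -36
job_id=9: ELSE → -34
job_id=10: mem_gb >= 159 AND runtime_s < 5503 → -5
job_id=11: mem_gb >= 146 AND runtime_s > 5465 → -8
job_id=12: mem_gb >= 159 AND runtime_s < 5503 → -42
job_id=13: ELSE → -64
job_id=14: ELSE → -52

-2, -86, -74, 11, -82, -32, -36, -34, -5, -8, -42, -64, -52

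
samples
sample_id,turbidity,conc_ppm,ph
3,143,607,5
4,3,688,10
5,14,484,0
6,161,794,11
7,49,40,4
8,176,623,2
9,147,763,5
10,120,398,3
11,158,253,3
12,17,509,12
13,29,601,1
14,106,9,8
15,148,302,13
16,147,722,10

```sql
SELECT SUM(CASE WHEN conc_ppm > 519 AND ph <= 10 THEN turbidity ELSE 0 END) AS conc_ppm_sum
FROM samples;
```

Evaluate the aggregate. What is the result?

645

sample_id=3: ✓ → 143
sample_id=4: ✓ → 3
sample_id=5: ✗
sample_id=6: ✗
sample_id=7: ✗
sample_id=8: ✓ → 176
sample_id=9: ✓ → 147
sample_id=10: ✗
sample_id=11: ✗
sample_id=12: ✗
sample_id=13: ✓ → 29
sample_id=14: ✗
sample_id=15: ✗
sample_id=16: ✓ → 147
conc_ppm_sum = 143 + 3 + 176 + 147 + 29 + 147 = 645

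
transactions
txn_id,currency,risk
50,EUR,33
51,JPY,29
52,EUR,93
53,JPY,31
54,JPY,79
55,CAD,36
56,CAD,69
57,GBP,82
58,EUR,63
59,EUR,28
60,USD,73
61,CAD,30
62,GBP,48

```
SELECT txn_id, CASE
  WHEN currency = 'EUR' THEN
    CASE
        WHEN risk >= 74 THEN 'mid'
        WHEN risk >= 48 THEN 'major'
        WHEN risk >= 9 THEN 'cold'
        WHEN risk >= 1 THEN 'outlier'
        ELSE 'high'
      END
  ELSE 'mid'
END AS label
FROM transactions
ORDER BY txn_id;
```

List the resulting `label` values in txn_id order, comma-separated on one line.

cold, mid, mid, mid, mid, mid, mid, mid, major, cold, mid, mid, mid

txn_id=50: currency='EUR' → inner[risk >= 9] → cold
txn_id=51: currency='JPY' → outer ELSE → mid
txn_id=52: currency='EUR' → inner[risk >= 74] → mid
txn_id=53: currency='JPY' → outer ELSE → mid
txn_id=54: currency='JPY' → outer ELSE → mid
txn_id=55: currency='CAD' → outer ELSE → mid
txn_id=56: currency='CAD' → outer ELSE → mid
txn_id=57: currency='GBP' → outer ELSE → mid
txn_id=58: currency='EUR' → inner[risk >= 48] → major
txn_id=59: currency='EUR' → inner[risk >= 9] → cold
txn_id=60: currency='USD' → outer ELSE → mid
txn_id=61: currency='CAD' → outer ELSE → mid
txn_id=62: currency='GBP' → outer ELSE → mid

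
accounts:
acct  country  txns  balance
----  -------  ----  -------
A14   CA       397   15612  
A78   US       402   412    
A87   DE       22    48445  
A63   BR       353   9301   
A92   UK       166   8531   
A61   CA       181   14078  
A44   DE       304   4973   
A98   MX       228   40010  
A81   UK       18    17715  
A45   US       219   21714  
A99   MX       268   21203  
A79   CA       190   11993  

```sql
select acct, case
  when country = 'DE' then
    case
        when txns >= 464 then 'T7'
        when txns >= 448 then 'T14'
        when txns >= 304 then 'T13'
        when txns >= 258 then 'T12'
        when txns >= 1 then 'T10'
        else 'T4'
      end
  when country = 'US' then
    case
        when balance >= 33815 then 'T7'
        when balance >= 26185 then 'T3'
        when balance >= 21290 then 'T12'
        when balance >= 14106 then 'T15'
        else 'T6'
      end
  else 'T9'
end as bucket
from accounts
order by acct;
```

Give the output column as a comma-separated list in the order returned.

acct=A14: country='CA' → outer ELSE → T9
acct=A44: country='DE' → inner[txns >= 304] → T13
acct=A45: country='US' → inner[balance >= 21290] → T12
acct=A61: country='CA' → outer ELSE → T9
acct=A63: country='BR' → outer ELSE → T9
acct=A78: country='US' → inner[ELSE] → T6
acct=A79: country='CA' → outer ELSE → T9
acct=A81: country='UK' → outer ELSE → T9
acct=A87: country='DE' → inner[txns >= 1] → T10
acct=A92: country='UK' → outer ELSE → T9
acct=A98: country='MX' → outer ELSE → T9
acct=A99: country='MX' → outer ELSE → T9

T9, T13, T12, T9, T9, T6, T9, T9, T10, T9, T9, T9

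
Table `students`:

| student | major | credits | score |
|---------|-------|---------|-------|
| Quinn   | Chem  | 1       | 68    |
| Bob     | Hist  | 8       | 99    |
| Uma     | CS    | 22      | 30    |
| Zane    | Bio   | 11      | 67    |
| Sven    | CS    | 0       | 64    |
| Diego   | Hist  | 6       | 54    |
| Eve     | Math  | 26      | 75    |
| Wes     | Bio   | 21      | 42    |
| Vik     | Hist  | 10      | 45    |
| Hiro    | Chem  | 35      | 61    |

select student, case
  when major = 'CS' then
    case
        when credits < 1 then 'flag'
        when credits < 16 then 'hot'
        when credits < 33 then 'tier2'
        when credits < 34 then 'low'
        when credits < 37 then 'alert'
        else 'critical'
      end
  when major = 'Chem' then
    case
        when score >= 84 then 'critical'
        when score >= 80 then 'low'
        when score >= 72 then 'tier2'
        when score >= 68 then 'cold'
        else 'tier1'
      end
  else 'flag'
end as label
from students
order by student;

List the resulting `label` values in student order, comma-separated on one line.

student=Bob: major='Hist' → outer ELSE → flag
student=Diego: major='Hist' → outer ELSE → flag
student=Eve: major='Math' → outer ELSE → flag
student=Hiro: major='Chem' → inner[ELSE] → tier1
student=Quinn: major='Chem' → inner[score >= 68] → cold
student=Sven: major='CS' → inner[credits < 1] → flag
student=Uma: major='CS' → inner[credits < 33] → tier2
student=Vik: major='Hist' → outer ELSE → flag
student=Wes: major='Bio' → outer ELSE → flag
student=Zane: major='Bio' → outer ELSE → flag

flag, flag, flag, tier1, cold, flag, tier2, flag, flag, flag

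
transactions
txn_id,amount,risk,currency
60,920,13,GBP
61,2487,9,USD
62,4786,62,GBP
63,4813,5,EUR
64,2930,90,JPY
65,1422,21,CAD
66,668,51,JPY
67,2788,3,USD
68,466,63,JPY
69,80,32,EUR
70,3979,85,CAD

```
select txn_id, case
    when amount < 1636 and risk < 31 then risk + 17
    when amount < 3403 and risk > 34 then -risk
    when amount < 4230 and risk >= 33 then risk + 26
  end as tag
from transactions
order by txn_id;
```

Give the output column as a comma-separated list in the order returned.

txn_id=60: amount < 1636 and risk < 31 → 30
txn_id=61: (no match → NULL) → NULL
txn_id=62: (no match → NULL) → NULL
txn_id=63: (no match → NULL) → NULL
txn_id=64: amount < 3403 and risk > 34 → -90
txn_id=65: amount < 1636 and risk < 31 → 38
txn_id=66: amount < 3403 and risk > 34 → -51
txn_id=67: (no match → NULL) → NULL
txn_id=68: amount < 3403 and risk > 34 → -63
txn_id=69: (no match → NULL) → NULL
txn_id=70: amount < 4230 and risk >= 33 → 111

30, NULL, NULL, NULL, -90, 38, -51, NULL, -63, NULL, 111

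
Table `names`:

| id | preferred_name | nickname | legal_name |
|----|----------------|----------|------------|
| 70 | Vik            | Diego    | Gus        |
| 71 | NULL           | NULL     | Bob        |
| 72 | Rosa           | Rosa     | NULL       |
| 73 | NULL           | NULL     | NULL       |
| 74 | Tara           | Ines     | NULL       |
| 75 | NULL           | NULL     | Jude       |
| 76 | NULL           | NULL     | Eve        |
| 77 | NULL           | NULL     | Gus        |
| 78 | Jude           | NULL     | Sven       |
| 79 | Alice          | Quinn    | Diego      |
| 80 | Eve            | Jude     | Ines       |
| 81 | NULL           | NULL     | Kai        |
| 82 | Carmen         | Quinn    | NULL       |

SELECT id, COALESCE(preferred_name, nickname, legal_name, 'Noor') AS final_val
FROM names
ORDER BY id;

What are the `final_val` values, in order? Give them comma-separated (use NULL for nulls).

Vik, Bob, Rosa, Noor, Tara, Jude, Eve, Gus, Jude, Alice, Eve, Kai, Carmen

id=70: preferred_name=Vik → Vik
id=71: preferred_name=NULL, nickname=NULL, legal_name=Bob → Bob
id=72: preferred_name=Rosa → Rosa
id=73: preferred_name=NULL, nickname=NULL, legal_name=NULL, → literal Noor → Noor
id=74: preferred_name=Tara → Tara
id=75: preferred_name=NULL, nickname=NULL, legal_name=Jude → Jude
id=76: preferred_name=NULL, nickname=NULL, legal_name=Eve → Eve
id=77: preferred_name=NULL, nickname=NULL, legal_name=Gus → Gus
id=78: preferred_name=Jude → Jude
id=79: preferred_name=Alice → Alice
id=80: preferred_name=Eve → Eve
id=81: preferred_name=NULL, nickname=NULL, legal_name=Kai → Kai
id=82: preferred_name=Carmen → Carmen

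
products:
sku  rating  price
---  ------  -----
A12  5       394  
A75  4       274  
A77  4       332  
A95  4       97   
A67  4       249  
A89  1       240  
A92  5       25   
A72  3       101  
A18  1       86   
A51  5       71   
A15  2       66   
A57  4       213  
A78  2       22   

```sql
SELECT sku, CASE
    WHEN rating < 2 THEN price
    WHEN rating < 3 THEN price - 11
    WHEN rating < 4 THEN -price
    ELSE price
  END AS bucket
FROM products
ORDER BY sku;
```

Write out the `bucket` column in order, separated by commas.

394, 55, 86, 71, 213, 249, -101, 274, 332, 11, 240, 25, 97

sku=A12: ELSE → 394
sku=A15: rating < 3 → 55
sku=A18: rating < 2 → 86
sku=A51: ELSE → 71
sku=A57: ELSE → 213
sku=A67: ELSE → 249
sku=A72: rating < 4 → -101
sku=A75: ELSE → 274
sku=A77: ELSE → 332
sku=A78: rating < 3 → 11
sku=A89: rating < 2 → 240
sku=A92: ELSE → 25
sku=A95: ELSE → 97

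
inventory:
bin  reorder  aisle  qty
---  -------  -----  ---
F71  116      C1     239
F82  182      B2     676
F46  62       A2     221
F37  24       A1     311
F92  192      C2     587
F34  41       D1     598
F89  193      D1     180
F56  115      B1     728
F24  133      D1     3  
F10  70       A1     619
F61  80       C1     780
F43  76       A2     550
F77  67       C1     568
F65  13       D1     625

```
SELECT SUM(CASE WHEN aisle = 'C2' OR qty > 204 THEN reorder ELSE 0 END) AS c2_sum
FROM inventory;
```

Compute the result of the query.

bin=F71: ✓ → 116
bin=F82: ✓ → 182
bin=F46: ✓ → 62
bin=F37: ✓ → 24
bin=F92: ✓ → 192
bin=F34: ✓ → 41
bin=F89: ✗
bin=F56: ✓ → 115
bin=F24: ✗
bin=F10: ✓ → 70
bin=F61: ✓ → 80
bin=F43: ✓ → 76
bin=F77: ✓ → 67
bin=F65: ✓ → 13
c2_sum = 116 + 182 + 62 + 24 + 192 + 41 + 115 + 70 + 80 + 76 + 67 + 13 = 1038

1038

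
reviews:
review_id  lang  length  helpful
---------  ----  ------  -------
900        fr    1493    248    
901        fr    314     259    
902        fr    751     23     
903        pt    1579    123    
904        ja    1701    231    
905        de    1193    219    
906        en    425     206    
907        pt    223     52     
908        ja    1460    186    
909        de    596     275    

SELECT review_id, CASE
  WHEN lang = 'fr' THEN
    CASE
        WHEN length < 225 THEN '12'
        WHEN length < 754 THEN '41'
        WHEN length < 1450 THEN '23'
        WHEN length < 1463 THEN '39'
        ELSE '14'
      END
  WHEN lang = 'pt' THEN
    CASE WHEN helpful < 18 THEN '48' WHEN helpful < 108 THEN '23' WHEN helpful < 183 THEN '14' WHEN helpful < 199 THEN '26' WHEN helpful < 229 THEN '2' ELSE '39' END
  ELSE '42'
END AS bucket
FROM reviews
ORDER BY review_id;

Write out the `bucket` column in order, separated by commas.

14, 41, 41, 14, 42, 42, 42, 23, 42, 42

review_id=900: lang='fr' → inner[ELSE] → 14
review_id=901: lang='fr' → inner[length < 754] → 41
review_id=902: lang='fr' → inner[length < 754] → 41
review_id=903: lang='pt' → inner[helpful < 183] → 14
review_id=904: lang='ja' → outer ELSE → 42
review_id=905: lang='de' → outer ELSE → 42
review_id=906: lang='en' → outer ELSE → 42
review_id=907: lang='pt' → inner[helpful < 108] → 23
review_id=908: lang='ja' → outer ELSE → 42
review_id=909: lang='de' → outer ELSE → 42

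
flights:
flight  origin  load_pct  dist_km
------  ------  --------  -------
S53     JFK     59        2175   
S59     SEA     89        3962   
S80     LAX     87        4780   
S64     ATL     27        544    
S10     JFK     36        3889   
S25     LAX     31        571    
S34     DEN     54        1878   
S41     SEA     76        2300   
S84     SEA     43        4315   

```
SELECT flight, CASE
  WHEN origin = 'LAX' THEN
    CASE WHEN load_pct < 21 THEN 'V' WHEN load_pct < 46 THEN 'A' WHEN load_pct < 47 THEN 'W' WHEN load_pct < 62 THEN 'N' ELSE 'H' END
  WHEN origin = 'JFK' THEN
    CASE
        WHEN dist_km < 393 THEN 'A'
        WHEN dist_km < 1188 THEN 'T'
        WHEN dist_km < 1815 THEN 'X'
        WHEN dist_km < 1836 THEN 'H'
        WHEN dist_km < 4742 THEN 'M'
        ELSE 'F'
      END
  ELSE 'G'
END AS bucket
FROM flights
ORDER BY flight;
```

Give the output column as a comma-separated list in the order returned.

flight=S10: origin='JFK' → inner[dist_km < 4742] → M
flight=S25: origin='LAX' → inner[load_pct < 46] → A
flight=S34: origin='DEN' → outer ELSE → G
flight=S41: origin='SEA' → outer ELSE → G
flight=S53: origin='JFK' → inner[dist_km < 4742] → M
flight=S59: origin='SEA' → outer ELSE → G
flight=S64: origin='ATL' → outer ELSE → G
flight=S80: origin='LAX' → inner[ELSE] → H
flight=S84: origin='SEA' → outer ELSE → G

M, A, G, G, M, G, G, H, G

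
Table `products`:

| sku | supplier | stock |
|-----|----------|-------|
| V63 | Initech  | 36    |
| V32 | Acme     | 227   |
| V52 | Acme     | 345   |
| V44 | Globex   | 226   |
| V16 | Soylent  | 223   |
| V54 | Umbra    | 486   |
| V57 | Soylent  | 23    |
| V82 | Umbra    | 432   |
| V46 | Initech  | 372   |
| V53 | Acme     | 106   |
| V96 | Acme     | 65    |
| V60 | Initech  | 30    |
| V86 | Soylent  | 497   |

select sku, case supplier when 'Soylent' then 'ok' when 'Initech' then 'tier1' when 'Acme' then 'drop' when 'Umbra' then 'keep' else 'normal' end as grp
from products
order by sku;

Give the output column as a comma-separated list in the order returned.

sku=V16: supplier='Soylent' → ok
sku=V32: supplier='Acme' → drop
sku=V44: ELSE → normal
sku=V46: supplier='Initech' → tier1
sku=V52: supplier='Acme' → drop
sku=V53: supplier='Acme' → drop
sku=V54: supplier='Umbra' → keep
sku=V57: supplier='Soylent' → ok
sku=V60: supplier='Initech' → tier1
sku=V63: supplier='Initech' → tier1
sku=V82: supplier='Umbra' → keep
sku=V86: supplier='Soylent' → ok
sku=V96: supplier='Acme' → drop

ok, drop, normal, tier1, drop, drop, keep, ok, tier1, tier1, keep, ok, drop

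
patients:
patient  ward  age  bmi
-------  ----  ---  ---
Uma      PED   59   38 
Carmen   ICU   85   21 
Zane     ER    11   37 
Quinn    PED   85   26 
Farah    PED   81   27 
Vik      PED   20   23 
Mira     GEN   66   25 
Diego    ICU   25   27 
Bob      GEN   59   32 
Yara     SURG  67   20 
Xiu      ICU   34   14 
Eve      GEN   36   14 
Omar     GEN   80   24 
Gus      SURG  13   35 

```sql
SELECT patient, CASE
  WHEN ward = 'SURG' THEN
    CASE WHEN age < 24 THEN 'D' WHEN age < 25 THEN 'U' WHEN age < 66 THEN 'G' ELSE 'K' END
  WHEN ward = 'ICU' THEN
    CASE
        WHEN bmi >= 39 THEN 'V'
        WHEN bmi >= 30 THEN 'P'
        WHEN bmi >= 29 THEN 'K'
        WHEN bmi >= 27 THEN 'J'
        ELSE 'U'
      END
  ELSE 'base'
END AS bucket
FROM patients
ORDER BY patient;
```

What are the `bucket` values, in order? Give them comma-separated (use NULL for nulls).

base, U, J, base, base, D, base, base, base, base, base, U, K, base

patient=Bob: ward='GEN' → outer ELSE → base
patient=Carmen: ward='ICU' → inner[ELSE] → U
patient=Diego: ward='ICU' → inner[bmi >= 27] → J
patient=Eve: ward='GEN' → outer ELSE → base
patient=Farah: ward='PED' → outer ELSE → base
patient=Gus: ward='SURG' → inner[age < 24] → D
patient=Mira: ward='GEN' → outer ELSE → base
patient=Omar: ward='GEN' → outer ELSE → base
patient=Quinn: ward='PED' → outer ELSE → base
patient=Uma: ward='PED' → outer ELSE → base
patient=Vik: ward='PED' → outer ELSE → base
patient=Xiu: ward='ICU' → inner[ELSE] → U
patient=Yara: ward='SURG' → inner[ELSE] → K
patient=Zane: ward='ER' → outer ELSE → base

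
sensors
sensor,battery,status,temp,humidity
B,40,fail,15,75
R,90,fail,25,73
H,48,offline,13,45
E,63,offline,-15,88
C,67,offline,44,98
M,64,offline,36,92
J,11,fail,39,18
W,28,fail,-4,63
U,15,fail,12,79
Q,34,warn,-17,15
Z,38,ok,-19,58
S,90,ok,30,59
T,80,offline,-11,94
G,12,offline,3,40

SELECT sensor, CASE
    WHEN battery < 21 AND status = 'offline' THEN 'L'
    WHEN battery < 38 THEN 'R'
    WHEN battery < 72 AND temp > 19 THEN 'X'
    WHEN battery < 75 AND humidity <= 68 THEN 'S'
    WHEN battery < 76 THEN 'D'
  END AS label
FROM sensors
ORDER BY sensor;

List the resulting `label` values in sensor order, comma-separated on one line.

sensor=B: battery < 76 → D
sensor=C: battery < 72 AND temp > 19 → X
sensor=E: battery < 76 → D
sensor=G: battery < 21 AND status = 'offline' → L
sensor=H: battery < 75 AND humidity <= 68 → S
sensor=J: battery < 38 → R
sensor=M: battery < 72 AND temp > 19 → X
sensor=Q: battery < 38 → R
sensor=R: (no match → NULL) → NULL
sensor=S: (no match → NULL) → NULL
sensor=T: (no match → NULL) → NULL
sensor=U: battery < 38 → R
sensor=W: battery < 38 → R
sensor=Z: battery < 75 AND humidity <= 68 → S

D, X, D, L, S, R, X, R, NULL, NULL, NULL, R, R, S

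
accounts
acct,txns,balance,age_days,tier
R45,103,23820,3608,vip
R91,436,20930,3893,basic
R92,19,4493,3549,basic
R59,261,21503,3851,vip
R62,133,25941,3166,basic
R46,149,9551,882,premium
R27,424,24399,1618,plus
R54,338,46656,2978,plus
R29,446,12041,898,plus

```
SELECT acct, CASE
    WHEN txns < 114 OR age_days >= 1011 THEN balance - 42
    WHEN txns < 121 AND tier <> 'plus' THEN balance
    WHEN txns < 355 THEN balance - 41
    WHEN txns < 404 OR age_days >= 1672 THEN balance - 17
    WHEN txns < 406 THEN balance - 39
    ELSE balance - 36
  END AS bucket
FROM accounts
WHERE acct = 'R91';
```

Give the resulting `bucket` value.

20888

acct = R91: txns=436, balance=20930, age_days=3893, tier=basic.
txns < 114 OR age_days >= 1011 → true → 20888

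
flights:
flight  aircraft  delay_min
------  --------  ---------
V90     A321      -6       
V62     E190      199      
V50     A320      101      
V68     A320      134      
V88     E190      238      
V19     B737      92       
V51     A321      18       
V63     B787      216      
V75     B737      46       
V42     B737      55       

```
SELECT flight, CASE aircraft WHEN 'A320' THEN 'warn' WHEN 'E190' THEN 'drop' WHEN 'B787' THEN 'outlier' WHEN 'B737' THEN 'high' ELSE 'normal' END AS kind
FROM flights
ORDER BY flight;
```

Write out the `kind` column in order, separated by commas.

high, high, warn, normal, drop, outlier, warn, high, drop, normal

flight=V19: aircraft='B737' → high
flight=V42: aircraft='B737' → high
flight=V50: aircraft='A320' → warn
flight=V51: ELSE → normal
flight=V62: aircraft='E190' → drop
flight=V63: aircraft='B787' → outlier
flight=V68: aircraft='A320' → warn
flight=V75: aircraft='B737' → high
flight=V88: aircraft='E190' → drop
flight=V90: ELSE → normal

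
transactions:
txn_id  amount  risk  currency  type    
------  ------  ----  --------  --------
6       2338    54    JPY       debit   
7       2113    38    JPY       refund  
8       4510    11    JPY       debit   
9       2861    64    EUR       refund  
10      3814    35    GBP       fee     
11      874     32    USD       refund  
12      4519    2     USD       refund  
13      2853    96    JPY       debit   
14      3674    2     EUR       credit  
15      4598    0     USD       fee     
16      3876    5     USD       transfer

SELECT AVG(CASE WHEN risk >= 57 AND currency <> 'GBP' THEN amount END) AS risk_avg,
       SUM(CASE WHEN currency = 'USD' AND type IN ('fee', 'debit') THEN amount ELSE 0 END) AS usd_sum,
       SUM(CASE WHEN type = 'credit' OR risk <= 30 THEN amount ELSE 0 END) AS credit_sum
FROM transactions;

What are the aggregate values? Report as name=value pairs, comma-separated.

risk_avg=2857, usd_sum=4598, credit_sum=21177

[risk_avg: risk >= 57 AND currency <> 'GBP']
txn_id=6: ✗
txn_id=7: ✗
txn_id=8: ✗
txn_id=9: ✓ → 2861
txn_id=10: ✗
txn_id=11: ✗
txn_id=12: ✗
txn_id=13: ✓ → 2853
txn_id=14: ✗
txn_id=15: ✗
txn_id=16: ✗
risk_avg = (2861 + 2853) / 2 = 2857
—
[usd_sum: currency = 'USD' AND type IN ('fee', 'debit')]
txn_id=6: ✗
txn_id=7: ✗
txn_id=8: ✗
txn_id=9: ✗
txn_id=10: ✗
txn_id=11: ✗
txn_id=12: ✗
txn_id=13: ✗
txn_id=14: ✗
txn_id=15: ✓ → 4598
txn_id=16: ✗
usd_sum = 4598
—
[credit_sum: type = 'credit' OR risk <= 30]
txn_id=6: ✗
txn_id=7: ✗
txn_id=8: ✓ → 4510
txn_id=9: ✗
txn_id=10: ✗
txn_id=11: ✗
txn_id=12: ✓ → 4519
txn_id=13: ✗
txn_id=14: ✓ → 3674
txn_id=15: ✓ → 4598
txn_id=16: ✓ → 3876
credit_sum = 4510 + 4519 + 3674 + 4598 + 3876 = 21177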